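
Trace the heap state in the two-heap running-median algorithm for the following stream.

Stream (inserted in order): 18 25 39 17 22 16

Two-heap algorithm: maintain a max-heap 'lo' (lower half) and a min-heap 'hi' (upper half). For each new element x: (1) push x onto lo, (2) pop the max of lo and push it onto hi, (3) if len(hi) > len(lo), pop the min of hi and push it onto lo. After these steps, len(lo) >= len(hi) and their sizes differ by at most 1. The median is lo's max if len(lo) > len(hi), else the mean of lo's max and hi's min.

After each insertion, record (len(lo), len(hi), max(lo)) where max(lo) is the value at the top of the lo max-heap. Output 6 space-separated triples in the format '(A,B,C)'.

Answer: (1,0,18) (1,1,18) (2,1,25) (2,2,18) (3,2,22) (3,3,18)

Derivation:
Step 1: insert 18 -> lo=[18] hi=[] -> (len(lo)=1, len(hi)=0, max(lo)=18)
Step 2: insert 25 -> lo=[18] hi=[25] -> (len(lo)=1, len(hi)=1, max(lo)=18)
Step 3: insert 39 -> lo=[18, 25] hi=[39] -> (len(lo)=2, len(hi)=1, max(lo)=25)
Step 4: insert 17 -> lo=[17, 18] hi=[25, 39] -> (len(lo)=2, len(hi)=2, max(lo)=18)
Step 5: insert 22 -> lo=[17, 18, 22] hi=[25, 39] -> (len(lo)=3, len(hi)=2, max(lo)=22)
Step 6: insert 16 -> lo=[16, 17, 18] hi=[22, 25, 39] -> (len(lo)=3, len(hi)=3, max(lo)=18)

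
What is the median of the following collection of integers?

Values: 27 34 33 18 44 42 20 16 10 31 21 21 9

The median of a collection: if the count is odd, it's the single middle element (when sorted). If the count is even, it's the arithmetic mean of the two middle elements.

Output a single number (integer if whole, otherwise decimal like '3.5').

Step 1: insert 27 -> lo=[27] (size 1, max 27) hi=[] (size 0) -> median=27
Step 2: insert 34 -> lo=[27] (size 1, max 27) hi=[34] (size 1, min 34) -> median=30.5
Step 3: insert 33 -> lo=[27, 33] (size 2, max 33) hi=[34] (size 1, min 34) -> median=33
Step 4: insert 18 -> lo=[18, 27] (size 2, max 27) hi=[33, 34] (size 2, min 33) -> median=30
Step 5: insert 44 -> lo=[18, 27, 33] (size 3, max 33) hi=[34, 44] (size 2, min 34) -> median=33
Step 6: insert 42 -> lo=[18, 27, 33] (size 3, max 33) hi=[34, 42, 44] (size 3, min 34) -> median=33.5
Step 7: insert 20 -> lo=[18, 20, 27, 33] (size 4, max 33) hi=[34, 42, 44] (size 3, min 34) -> median=33
Step 8: insert 16 -> lo=[16, 18, 20, 27] (size 4, max 27) hi=[33, 34, 42, 44] (size 4, min 33) -> median=30
Step 9: insert 10 -> lo=[10, 16, 18, 20, 27] (size 5, max 27) hi=[33, 34, 42, 44] (size 4, min 33) -> median=27
Step 10: insert 31 -> lo=[10, 16, 18, 20, 27] (size 5, max 27) hi=[31, 33, 34, 42, 44] (size 5, min 31) -> median=29
Step 11: insert 21 -> lo=[10, 16, 18, 20, 21, 27] (size 6, max 27) hi=[31, 33, 34, 42, 44] (size 5, min 31) -> median=27
Step 12: insert 21 -> lo=[10, 16, 18, 20, 21, 21] (size 6, max 21) hi=[27, 31, 33, 34, 42, 44] (size 6, min 27) -> median=24
Step 13: insert 9 -> lo=[9, 10, 16, 18, 20, 21, 21] (size 7, max 21) hi=[27, 31, 33, 34, 42, 44] (size 6, min 27) -> median=21

Answer: 21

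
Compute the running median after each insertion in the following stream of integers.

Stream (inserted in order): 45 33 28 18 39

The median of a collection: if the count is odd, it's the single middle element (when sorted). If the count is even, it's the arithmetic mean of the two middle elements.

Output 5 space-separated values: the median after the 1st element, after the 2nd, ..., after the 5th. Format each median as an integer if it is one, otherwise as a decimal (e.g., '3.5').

Answer: 45 39 33 30.5 33

Derivation:
Step 1: insert 45 -> lo=[45] (size 1, max 45) hi=[] (size 0) -> median=45
Step 2: insert 33 -> lo=[33] (size 1, max 33) hi=[45] (size 1, min 45) -> median=39
Step 3: insert 28 -> lo=[28, 33] (size 2, max 33) hi=[45] (size 1, min 45) -> median=33
Step 4: insert 18 -> lo=[18, 28] (size 2, max 28) hi=[33, 45] (size 2, min 33) -> median=30.5
Step 5: insert 39 -> lo=[18, 28, 33] (size 3, max 33) hi=[39, 45] (size 2, min 39) -> median=33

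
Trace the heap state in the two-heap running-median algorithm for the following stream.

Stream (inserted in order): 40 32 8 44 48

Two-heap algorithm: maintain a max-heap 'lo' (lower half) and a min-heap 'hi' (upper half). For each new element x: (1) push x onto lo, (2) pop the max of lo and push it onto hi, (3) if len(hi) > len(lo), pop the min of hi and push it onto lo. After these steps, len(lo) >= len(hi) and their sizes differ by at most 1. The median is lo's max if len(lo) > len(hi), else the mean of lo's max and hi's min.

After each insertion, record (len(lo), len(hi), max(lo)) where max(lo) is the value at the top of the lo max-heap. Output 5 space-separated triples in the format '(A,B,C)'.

Step 1: insert 40 -> lo=[40] hi=[] -> (len(lo)=1, len(hi)=0, max(lo)=40)
Step 2: insert 32 -> lo=[32] hi=[40] -> (len(lo)=1, len(hi)=1, max(lo)=32)
Step 3: insert 8 -> lo=[8, 32] hi=[40] -> (len(lo)=2, len(hi)=1, max(lo)=32)
Step 4: insert 44 -> lo=[8, 32] hi=[40, 44] -> (len(lo)=2, len(hi)=2, max(lo)=32)
Step 5: insert 48 -> lo=[8, 32, 40] hi=[44, 48] -> (len(lo)=3, len(hi)=2, max(lo)=40)

Answer: (1,0,40) (1,1,32) (2,1,32) (2,2,32) (3,2,40)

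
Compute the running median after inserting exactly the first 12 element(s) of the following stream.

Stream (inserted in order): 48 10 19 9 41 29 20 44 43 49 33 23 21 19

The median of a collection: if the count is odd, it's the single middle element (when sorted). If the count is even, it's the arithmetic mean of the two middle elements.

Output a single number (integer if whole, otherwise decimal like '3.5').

Step 1: insert 48 -> lo=[48] (size 1, max 48) hi=[] (size 0) -> median=48
Step 2: insert 10 -> lo=[10] (size 1, max 10) hi=[48] (size 1, min 48) -> median=29
Step 3: insert 19 -> lo=[10, 19] (size 2, max 19) hi=[48] (size 1, min 48) -> median=19
Step 4: insert 9 -> lo=[9, 10] (size 2, max 10) hi=[19, 48] (size 2, min 19) -> median=14.5
Step 5: insert 41 -> lo=[9, 10, 19] (size 3, max 19) hi=[41, 48] (size 2, min 41) -> median=19
Step 6: insert 29 -> lo=[9, 10, 19] (size 3, max 19) hi=[29, 41, 48] (size 3, min 29) -> median=24
Step 7: insert 20 -> lo=[9, 10, 19, 20] (size 4, max 20) hi=[29, 41, 48] (size 3, min 29) -> median=20
Step 8: insert 44 -> lo=[9, 10, 19, 20] (size 4, max 20) hi=[29, 41, 44, 48] (size 4, min 29) -> median=24.5
Step 9: insert 43 -> lo=[9, 10, 19, 20, 29] (size 5, max 29) hi=[41, 43, 44, 48] (size 4, min 41) -> median=29
Step 10: insert 49 -> lo=[9, 10, 19, 20, 29] (size 5, max 29) hi=[41, 43, 44, 48, 49] (size 5, min 41) -> median=35
Step 11: insert 33 -> lo=[9, 10, 19, 20, 29, 33] (size 6, max 33) hi=[41, 43, 44, 48, 49] (size 5, min 41) -> median=33
Step 12: insert 23 -> lo=[9, 10, 19, 20, 23, 29] (size 6, max 29) hi=[33, 41, 43, 44, 48, 49] (size 6, min 33) -> median=31

Answer: 31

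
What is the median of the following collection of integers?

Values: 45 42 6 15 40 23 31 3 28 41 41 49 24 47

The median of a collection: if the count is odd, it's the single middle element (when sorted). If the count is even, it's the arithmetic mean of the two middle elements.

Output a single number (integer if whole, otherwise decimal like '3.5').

Answer: 35.5

Derivation:
Step 1: insert 45 -> lo=[45] (size 1, max 45) hi=[] (size 0) -> median=45
Step 2: insert 42 -> lo=[42] (size 1, max 42) hi=[45] (size 1, min 45) -> median=43.5
Step 3: insert 6 -> lo=[6, 42] (size 2, max 42) hi=[45] (size 1, min 45) -> median=42
Step 4: insert 15 -> lo=[6, 15] (size 2, max 15) hi=[42, 45] (size 2, min 42) -> median=28.5
Step 5: insert 40 -> lo=[6, 15, 40] (size 3, max 40) hi=[42, 45] (size 2, min 42) -> median=40
Step 6: insert 23 -> lo=[6, 15, 23] (size 3, max 23) hi=[40, 42, 45] (size 3, min 40) -> median=31.5
Step 7: insert 31 -> lo=[6, 15, 23, 31] (size 4, max 31) hi=[40, 42, 45] (size 3, min 40) -> median=31
Step 8: insert 3 -> lo=[3, 6, 15, 23] (size 4, max 23) hi=[31, 40, 42, 45] (size 4, min 31) -> median=27
Step 9: insert 28 -> lo=[3, 6, 15, 23, 28] (size 5, max 28) hi=[31, 40, 42, 45] (size 4, min 31) -> median=28
Step 10: insert 41 -> lo=[3, 6, 15, 23, 28] (size 5, max 28) hi=[31, 40, 41, 42, 45] (size 5, min 31) -> median=29.5
Step 11: insert 41 -> lo=[3, 6, 15, 23, 28, 31] (size 6, max 31) hi=[40, 41, 41, 42, 45] (size 5, min 40) -> median=31
Step 12: insert 49 -> lo=[3, 6, 15, 23, 28, 31] (size 6, max 31) hi=[40, 41, 41, 42, 45, 49] (size 6, min 40) -> median=35.5
Step 13: insert 24 -> lo=[3, 6, 15, 23, 24, 28, 31] (size 7, max 31) hi=[40, 41, 41, 42, 45, 49] (size 6, min 40) -> median=31
Step 14: insert 47 -> lo=[3, 6, 15, 23, 24, 28, 31] (size 7, max 31) hi=[40, 41, 41, 42, 45, 47, 49] (size 7, min 40) -> median=35.5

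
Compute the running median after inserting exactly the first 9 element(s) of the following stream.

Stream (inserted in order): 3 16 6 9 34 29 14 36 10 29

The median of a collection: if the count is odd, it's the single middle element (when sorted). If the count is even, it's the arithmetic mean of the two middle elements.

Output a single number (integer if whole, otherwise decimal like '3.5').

Step 1: insert 3 -> lo=[3] (size 1, max 3) hi=[] (size 0) -> median=3
Step 2: insert 16 -> lo=[3] (size 1, max 3) hi=[16] (size 1, min 16) -> median=9.5
Step 3: insert 6 -> lo=[3, 6] (size 2, max 6) hi=[16] (size 1, min 16) -> median=6
Step 4: insert 9 -> lo=[3, 6] (size 2, max 6) hi=[9, 16] (size 2, min 9) -> median=7.5
Step 5: insert 34 -> lo=[3, 6, 9] (size 3, max 9) hi=[16, 34] (size 2, min 16) -> median=9
Step 6: insert 29 -> lo=[3, 6, 9] (size 3, max 9) hi=[16, 29, 34] (size 3, min 16) -> median=12.5
Step 7: insert 14 -> lo=[3, 6, 9, 14] (size 4, max 14) hi=[16, 29, 34] (size 3, min 16) -> median=14
Step 8: insert 36 -> lo=[3, 6, 9, 14] (size 4, max 14) hi=[16, 29, 34, 36] (size 4, min 16) -> median=15
Step 9: insert 10 -> lo=[3, 6, 9, 10, 14] (size 5, max 14) hi=[16, 29, 34, 36] (size 4, min 16) -> median=14

Answer: 14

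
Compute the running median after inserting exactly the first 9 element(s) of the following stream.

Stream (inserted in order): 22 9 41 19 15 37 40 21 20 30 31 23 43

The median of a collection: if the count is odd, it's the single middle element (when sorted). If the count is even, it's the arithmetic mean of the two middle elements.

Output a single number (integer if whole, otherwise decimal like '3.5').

Answer: 21

Derivation:
Step 1: insert 22 -> lo=[22] (size 1, max 22) hi=[] (size 0) -> median=22
Step 2: insert 9 -> lo=[9] (size 1, max 9) hi=[22] (size 1, min 22) -> median=15.5
Step 3: insert 41 -> lo=[9, 22] (size 2, max 22) hi=[41] (size 1, min 41) -> median=22
Step 4: insert 19 -> lo=[9, 19] (size 2, max 19) hi=[22, 41] (size 2, min 22) -> median=20.5
Step 5: insert 15 -> lo=[9, 15, 19] (size 3, max 19) hi=[22, 41] (size 2, min 22) -> median=19
Step 6: insert 37 -> lo=[9, 15, 19] (size 3, max 19) hi=[22, 37, 41] (size 3, min 22) -> median=20.5
Step 7: insert 40 -> lo=[9, 15, 19, 22] (size 4, max 22) hi=[37, 40, 41] (size 3, min 37) -> median=22
Step 8: insert 21 -> lo=[9, 15, 19, 21] (size 4, max 21) hi=[22, 37, 40, 41] (size 4, min 22) -> median=21.5
Step 9: insert 20 -> lo=[9, 15, 19, 20, 21] (size 5, max 21) hi=[22, 37, 40, 41] (size 4, min 22) -> median=21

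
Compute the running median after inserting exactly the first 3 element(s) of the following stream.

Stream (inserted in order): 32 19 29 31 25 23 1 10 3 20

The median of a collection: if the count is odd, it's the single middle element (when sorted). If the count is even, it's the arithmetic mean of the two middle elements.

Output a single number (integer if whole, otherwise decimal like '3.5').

Answer: 29

Derivation:
Step 1: insert 32 -> lo=[32] (size 1, max 32) hi=[] (size 0) -> median=32
Step 2: insert 19 -> lo=[19] (size 1, max 19) hi=[32] (size 1, min 32) -> median=25.5
Step 3: insert 29 -> lo=[19, 29] (size 2, max 29) hi=[32] (size 1, min 32) -> median=29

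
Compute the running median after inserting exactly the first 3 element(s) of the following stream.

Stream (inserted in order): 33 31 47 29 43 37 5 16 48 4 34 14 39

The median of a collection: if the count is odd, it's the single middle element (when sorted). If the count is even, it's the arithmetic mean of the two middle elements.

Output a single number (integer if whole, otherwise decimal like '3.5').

Step 1: insert 33 -> lo=[33] (size 1, max 33) hi=[] (size 0) -> median=33
Step 2: insert 31 -> lo=[31] (size 1, max 31) hi=[33] (size 1, min 33) -> median=32
Step 3: insert 47 -> lo=[31, 33] (size 2, max 33) hi=[47] (size 1, min 47) -> median=33

Answer: 33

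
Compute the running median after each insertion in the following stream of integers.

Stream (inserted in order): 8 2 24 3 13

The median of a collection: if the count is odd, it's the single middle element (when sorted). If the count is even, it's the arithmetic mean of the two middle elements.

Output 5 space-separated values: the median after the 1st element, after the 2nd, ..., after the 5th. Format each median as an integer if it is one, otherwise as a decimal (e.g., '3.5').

Answer: 8 5 8 5.5 8

Derivation:
Step 1: insert 8 -> lo=[8] (size 1, max 8) hi=[] (size 0) -> median=8
Step 2: insert 2 -> lo=[2] (size 1, max 2) hi=[8] (size 1, min 8) -> median=5
Step 3: insert 24 -> lo=[2, 8] (size 2, max 8) hi=[24] (size 1, min 24) -> median=8
Step 4: insert 3 -> lo=[2, 3] (size 2, max 3) hi=[8, 24] (size 2, min 8) -> median=5.5
Step 5: insert 13 -> lo=[2, 3, 8] (size 3, max 8) hi=[13, 24] (size 2, min 13) -> median=8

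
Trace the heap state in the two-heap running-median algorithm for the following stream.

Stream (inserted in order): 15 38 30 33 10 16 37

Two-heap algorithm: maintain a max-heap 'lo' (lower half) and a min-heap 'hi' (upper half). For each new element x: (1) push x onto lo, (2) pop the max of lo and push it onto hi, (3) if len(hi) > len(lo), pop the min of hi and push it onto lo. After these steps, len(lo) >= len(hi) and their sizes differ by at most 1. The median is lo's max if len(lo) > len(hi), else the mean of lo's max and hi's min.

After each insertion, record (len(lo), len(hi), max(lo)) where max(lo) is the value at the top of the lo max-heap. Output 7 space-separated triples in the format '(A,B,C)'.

Answer: (1,0,15) (1,1,15) (2,1,30) (2,2,30) (3,2,30) (3,3,16) (4,3,30)

Derivation:
Step 1: insert 15 -> lo=[15] hi=[] -> (len(lo)=1, len(hi)=0, max(lo)=15)
Step 2: insert 38 -> lo=[15] hi=[38] -> (len(lo)=1, len(hi)=1, max(lo)=15)
Step 3: insert 30 -> lo=[15, 30] hi=[38] -> (len(lo)=2, len(hi)=1, max(lo)=30)
Step 4: insert 33 -> lo=[15, 30] hi=[33, 38] -> (len(lo)=2, len(hi)=2, max(lo)=30)
Step 5: insert 10 -> lo=[10, 15, 30] hi=[33, 38] -> (len(lo)=3, len(hi)=2, max(lo)=30)
Step 6: insert 16 -> lo=[10, 15, 16] hi=[30, 33, 38] -> (len(lo)=3, len(hi)=3, max(lo)=16)
Step 7: insert 37 -> lo=[10, 15, 16, 30] hi=[33, 37, 38] -> (len(lo)=4, len(hi)=3, max(lo)=30)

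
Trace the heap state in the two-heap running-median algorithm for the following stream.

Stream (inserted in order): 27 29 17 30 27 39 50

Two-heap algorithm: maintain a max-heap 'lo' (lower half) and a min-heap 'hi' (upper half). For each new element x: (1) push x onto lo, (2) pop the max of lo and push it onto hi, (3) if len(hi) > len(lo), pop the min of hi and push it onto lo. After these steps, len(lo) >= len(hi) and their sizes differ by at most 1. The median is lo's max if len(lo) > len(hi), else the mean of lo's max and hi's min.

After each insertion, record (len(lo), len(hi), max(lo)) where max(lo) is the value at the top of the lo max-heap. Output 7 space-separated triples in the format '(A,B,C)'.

Step 1: insert 27 -> lo=[27] hi=[] -> (len(lo)=1, len(hi)=0, max(lo)=27)
Step 2: insert 29 -> lo=[27] hi=[29] -> (len(lo)=1, len(hi)=1, max(lo)=27)
Step 3: insert 17 -> lo=[17, 27] hi=[29] -> (len(lo)=2, len(hi)=1, max(lo)=27)
Step 4: insert 30 -> lo=[17, 27] hi=[29, 30] -> (len(lo)=2, len(hi)=2, max(lo)=27)
Step 5: insert 27 -> lo=[17, 27, 27] hi=[29, 30] -> (len(lo)=3, len(hi)=2, max(lo)=27)
Step 6: insert 39 -> lo=[17, 27, 27] hi=[29, 30, 39] -> (len(lo)=3, len(hi)=3, max(lo)=27)
Step 7: insert 50 -> lo=[17, 27, 27, 29] hi=[30, 39, 50] -> (len(lo)=4, len(hi)=3, max(lo)=29)

Answer: (1,0,27) (1,1,27) (2,1,27) (2,2,27) (3,2,27) (3,3,27) (4,3,29)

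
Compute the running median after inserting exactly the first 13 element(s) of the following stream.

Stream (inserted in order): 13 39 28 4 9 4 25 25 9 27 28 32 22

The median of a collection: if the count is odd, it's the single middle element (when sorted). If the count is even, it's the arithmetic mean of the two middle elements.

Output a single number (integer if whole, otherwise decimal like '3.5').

Step 1: insert 13 -> lo=[13] (size 1, max 13) hi=[] (size 0) -> median=13
Step 2: insert 39 -> lo=[13] (size 1, max 13) hi=[39] (size 1, min 39) -> median=26
Step 3: insert 28 -> lo=[13, 28] (size 2, max 28) hi=[39] (size 1, min 39) -> median=28
Step 4: insert 4 -> lo=[4, 13] (size 2, max 13) hi=[28, 39] (size 2, min 28) -> median=20.5
Step 5: insert 9 -> lo=[4, 9, 13] (size 3, max 13) hi=[28, 39] (size 2, min 28) -> median=13
Step 6: insert 4 -> lo=[4, 4, 9] (size 3, max 9) hi=[13, 28, 39] (size 3, min 13) -> median=11
Step 7: insert 25 -> lo=[4, 4, 9, 13] (size 4, max 13) hi=[25, 28, 39] (size 3, min 25) -> median=13
Step 8: insert 25 -> lo=[4, 4, 9, 13] (size 4, max 13) hi=[25, 25, 28, 39] (size 4, min 25) -> median=19
Step 9: insert 9 -> lo=[4, 4, 9, 9, 13] (size 5, max 13) hi=[25, 25, 28, 39] (size 4, min 25) -> median=13
Step 10: insert 27 -> lo=[4, 4, 9, 9, 13] (size 5, max 13) hi=[25, 25, 27, 28, 39] (size 5, min 25) -> median=19
Step 11: insert 28 -> lo=[4, 4, 9, 9, 13, 25] (size 6, max 25) hi=[25, 27, 28, 28, 39] (size 5, min 25) -> median=25
Step 12: insert 32 -> lo=[4, 4, 9, 9, 13, 25] (size 6, max 25) hi=[25, 27, 28, 28, 32, 39] (size 6, min 25) -> median=25
Step 13: insert 22 -> lo=[4, 4, 9, 9, 13, 22, 25] (size 7, max 25) hi=[25, 27, 28, 28, 32, 39] (size 6, min 25) -> median=25

Answer: 25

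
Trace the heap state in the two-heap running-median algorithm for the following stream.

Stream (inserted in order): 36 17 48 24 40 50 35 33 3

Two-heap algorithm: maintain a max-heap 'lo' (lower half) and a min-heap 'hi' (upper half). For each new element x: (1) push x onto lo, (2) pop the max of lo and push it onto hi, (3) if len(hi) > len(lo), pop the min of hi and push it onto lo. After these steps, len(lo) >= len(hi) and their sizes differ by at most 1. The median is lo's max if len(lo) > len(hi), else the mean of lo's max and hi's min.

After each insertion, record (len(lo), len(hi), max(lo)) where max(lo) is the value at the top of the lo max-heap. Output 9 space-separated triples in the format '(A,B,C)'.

Step 1: insert 36 -> lo=[36] hi=[] -> (len(lo)=1, len(hi)=0, max(lo)=36)
Step 2: insert 17 -> lo=[17] hi=[36] -> (len(lo)=1, len(hi)=1, max(lo)=17)
Step 3: insert 48 -> lo=[17, 36] hi=[48] -> (len(lo)=2, len(hi)=1, max(lo)=36)
Step 4: insert 24 -> lo=[17, 24] hi=[36, 48] -> (len(lo)=2, len(hi)=2, max(lo)=24)
Step 5: insert 40 -> lo=[17, 24, 36] hi=[40, 48] -> (len(lo)=3, len(hi)=2, max(lo)=36)
Step 6: insert 50 -> lo=[17, 24, 36] hi=[40, 48, 50] -> (len(lo)=3, len(hi)=3, max(lo)=36)
Step 7: insert 35 -> lo=[17, 24, 35, 36] hi=[40, 48, 50] -> (len(lo)=4, len(hi)=3, max(lo)=36)
Step 8: insert 33 -> lo=[17, 24, 33, 35] hi=[36, 40, 48, 50] -> (len(lo)=4, len(hi)=4, max(lo)=35)
Step 9: insert 3 -> lo=[3, 17, 24, 33, 35] hi=[36, 40, 48, 50] -> (len(lo)=5, len(hi)=4, max(lo)=35)

Answer: (1,0,36) (1,1,17) (2,1,36) (2,2,24) (3,2,36) (3,3,36) (4,3,36) (4,4,35) (5,4,35)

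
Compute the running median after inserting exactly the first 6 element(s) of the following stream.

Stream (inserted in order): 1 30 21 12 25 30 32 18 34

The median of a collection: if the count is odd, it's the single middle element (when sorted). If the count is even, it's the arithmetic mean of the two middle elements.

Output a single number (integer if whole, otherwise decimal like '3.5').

Step 1: insert 1 -> lo=[1] (size 1, max 1) hi=[] (size 0) -> median=1
Step 2: insert 30 -> lo=[1] (size 1, max 1) hi=[30] (size 1, min 30) -> median=15.5
Step 3: insert 21 -> lo=[1, 21] (size 2, max 21) hi=[30] (size 1, min 30) -> median=21
Step 4: insert 12 -> lo=[1, 12] (size 2, max 12) hi=[21, 30] (size 2, min 21) -> median=16.5
Step 5: insert 25 -> lo=[1, 12, 21] (size 3, max 21) hi=[25, 30] (size 2, min 25) -> median=21
Step 6: insert 30 -> lo=[1, 12, 21] (size 3, max 21) hi=[25, 30, 30] (size 3, min 25) -> median=23

Answer: 23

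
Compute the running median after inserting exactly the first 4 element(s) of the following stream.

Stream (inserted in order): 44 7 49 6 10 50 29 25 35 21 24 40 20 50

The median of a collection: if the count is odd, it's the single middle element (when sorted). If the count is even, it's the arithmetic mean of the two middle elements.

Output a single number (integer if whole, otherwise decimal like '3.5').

Step 1: insert 44 -> lo=[44] (size 1, max 44) hi=[] (size 0) -> median=44
Step 2: insert 7 -> lo=[7] (size 1, max 7) hi=[44] (size 1, min 44) -> median=25.5
Step 3: insert 49 -> lo=[7, 44] (size 2, max 44) hi=[49] (size 1, min 49) -> median=44
Step 4: insert 6 -> lo=[6, 7] (size 2, max 7) hi=[44, 49] (size 2, min 44) -> median=25.5

Answer: 25.5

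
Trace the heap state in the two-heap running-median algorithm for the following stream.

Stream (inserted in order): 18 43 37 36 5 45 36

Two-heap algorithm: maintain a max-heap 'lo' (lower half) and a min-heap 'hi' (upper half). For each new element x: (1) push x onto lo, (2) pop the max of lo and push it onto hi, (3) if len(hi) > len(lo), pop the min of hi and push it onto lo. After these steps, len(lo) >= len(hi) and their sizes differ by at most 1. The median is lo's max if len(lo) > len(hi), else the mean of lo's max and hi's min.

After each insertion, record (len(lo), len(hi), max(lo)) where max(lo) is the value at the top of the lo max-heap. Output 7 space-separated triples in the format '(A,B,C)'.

Answer: (1,0,18) (1,1,18) (2,1,37) (2,2,36) (3,2,36) (3,3,36) (4,3,36)

Derivation:
Step 1: insert 18 -> lo=[18] hi=[] -> (len(lo)=1, len(hi)=0, max(lo)=18)
Step 2: insert 43 -> lo=[18] hi=[43] -> (len(lo)=1, len(hi)=1, max(lo)=18)
Step 3: insert 37 -> lo=[18, 37] hi=[43] -> (len(lo)=2, len(hi)=1, max(lo)=37)
Step 4: insert 36 -> lo=[18, 36] hi=[37, 43] -> (len(lo)=2, len(hi)=2, max(lo)=36)
Step 5: insert 5 -> lo=[5, 18, 36] hi=[37, 43] -> (len(lo)=3, len(hi)=2, max(lo)=36)
Step 6: insert 45 -> lo=[5, 18, 36] hi=[37, 43, 45] -> (len(lo)=3, len(hi)=3, max(lo)=36)
Step 7: insert 36 -> lo=[5, 18, 36, 36] hi=[37, 43, 45] -> (len(lo)=4, len(hi)=3, max(lo)=36)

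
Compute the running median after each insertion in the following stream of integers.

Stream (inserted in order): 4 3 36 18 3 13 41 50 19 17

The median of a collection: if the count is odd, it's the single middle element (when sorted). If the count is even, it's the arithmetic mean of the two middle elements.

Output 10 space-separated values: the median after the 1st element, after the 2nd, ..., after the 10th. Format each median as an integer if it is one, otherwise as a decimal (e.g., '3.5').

Answer: 4 3.5 4 11 4 8.5 13 15.5 18 17.5

Derivation:
Step 1: insert 4 -> lo=[4] (size 1, max 4) hi=[] (size 0) -> median=4
Step 2: insert 3 -> lo=[3] (size 1, max 3) hi=[4] (size 1, min 4) -> median=3.5
Step 3: insert 36 -> lo=[3, 4] (size 2, max 4) hi=[36] (size 1, min 36) -> median=4
Step 4: insert 18 -> lo=[3, 4] (size 2, max 4) hi=[18, 36] (size 2, min 18) -> median=11
Step 5: insert 3 -> lo=[3, 3, 4] (size 3, max 4) hi=[18, 36] (size 2, min 18) -> median=4
Step 6: insert 13 -> lo=[3, 3, 4] (size 3, max 4) hi=[13, 18, 36] (size 3, min 13) -> median=8.5
Step 7: insert 41 -> lo=[3, 3, 4, 13] (size 4, max 13) hi=[18, 36, 41] (size 3, min 18) -> median=13
Step 8: insert 50 -> lo=[3, 3, 4, 13] (size 4, max 13) hi=[18, 36, 41, 50] (size 4, min 18) -> median=15.5
Step 9: insert 19 -> lo=[3, 3, 4, 13, 18] (size 5, max 18) hi=[19, 36, 41, 50] (size 4, min 19) -> median=18
Step 10: insert 17 -> lo=[3, 3, 4, 13, 17] (size 5, max 17) hi=[18, 19, 36, 41, 50] (size 5, min 18) -> median=17.5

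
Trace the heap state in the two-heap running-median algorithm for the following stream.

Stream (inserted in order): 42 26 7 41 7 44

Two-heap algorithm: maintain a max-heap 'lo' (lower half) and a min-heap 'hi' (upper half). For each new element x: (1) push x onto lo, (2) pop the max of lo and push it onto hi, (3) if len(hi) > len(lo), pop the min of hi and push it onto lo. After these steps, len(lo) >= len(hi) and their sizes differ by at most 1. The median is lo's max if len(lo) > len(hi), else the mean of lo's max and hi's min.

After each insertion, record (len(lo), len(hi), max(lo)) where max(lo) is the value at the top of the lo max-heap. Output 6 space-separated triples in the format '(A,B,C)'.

Answer: (1,0,42) (1,1,26) (2,1,26) (2,2,26) (3,2,26) (3,3,26)

Derivation:
Step 1: insert 42 -> lo=[42] hi=[] -> (len(lo)=1, len(hi)=0, max(lo)=42)
Step 2: insert 26 -> lo=[26] hi=[42] -> (len(lo)=1, len(hi)=1, max(lo)=26)
Step 3: insert 7 -> lo=[7, 26] hi=[42] -> (len(lo)=2, len(hi)=1, max(lo)=26)
Step 4: insert 41 -> lo=[7, 26] hi=[41, 42] -> (len(lo)=2, len(hi)=2, max(lo)=26)
Step 5: insert 7 -> lo=[7, 7, 26] hi=[41, 42] -> (len(lo)=3, len(hi)=2, max(lo)=26)
Step 6: insert 44 -> lo=[7, 7, 26] hi=[41, 42, 44] -> (len(lo)=3, len(hi)=3, max(lo)=26)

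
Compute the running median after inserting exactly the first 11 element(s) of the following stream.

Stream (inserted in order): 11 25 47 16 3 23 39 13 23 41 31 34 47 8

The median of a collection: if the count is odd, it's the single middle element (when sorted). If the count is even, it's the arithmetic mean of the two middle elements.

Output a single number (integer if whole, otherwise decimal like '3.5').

Step 1: insert 11 -> lo=[11] (size 1, max 11) hi=[] (size 0) -> median=11
Step 2: insert 25 -> lo=[11] (size 1, max 11) hi=[25] (size 1, min 25) -> median=18
Step 3: insert 47 -> lo=[11, 25] (size 2, max 25) hi=[47] (size 1, min 47) -> median=25
Step 4: insert 16 -> lo=[11, 16] (size 2, max 16) hi=[25, 47] (size 2, min 25) -> median=20.5
Step 5: insert 3 -> lo=[3, 11, 16] (size 3, max 16) hi=[25, 47] (size 2, min 25) -> median=16
Step 6: insert 23 -> lo=[3, 11, 16] (size 3, max 16) hi=[23, 25, 47] (size 3, min 23) -> median=19.5
Step 7: insert 39 -> lo=[3, 11, 16, 23] (size 4, max 23) hi=[25, 39, 47] (size 3, min 25) -> median=23
Step 8: insert 13 -> lo=[3, 11, 13, 16] (size 4, max 16) hi=[23, 25, 39, 47] (size 4, min 23) -> median=19.5
Step 9: insert 23 -> lo=[3, 11, 13, 16, 23] (size 5, max 23) hi=[23, 25, 39, 47] (size 4, min 23) -> median=23
Step 10: insert 41 -> lo=[3, 11, 13, 16, 23] (size 5, max 23) hi=[23, 25, 39, 41, 47] (size 5, min 23) -> median=23
Step 11: insert 31 -> lo=[3, 11, 13, 16, 23, 23] (size 6, max 23) hi=[25, 31, 39, 41, 47] (size 5, min 25) -> median=23

Answer: 23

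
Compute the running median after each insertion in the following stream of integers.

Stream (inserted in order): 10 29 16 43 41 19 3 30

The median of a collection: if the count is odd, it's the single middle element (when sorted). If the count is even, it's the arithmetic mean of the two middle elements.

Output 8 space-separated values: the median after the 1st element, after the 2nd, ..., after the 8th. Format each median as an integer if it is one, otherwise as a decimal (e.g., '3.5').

Step 1: insert 10 -> lo=[10] (size 1, max 10) hi=[] (size 0) -> median=10
Step 2: insert 29 -> lo=[10] (size 1, max 10) hi=[29] (size 1, min 29) -> median=19.5
Step 3: insert 16 -> lo=[10, 16] (size 2, max 16) hi=[29] (size 1, min 29) -> median=16
Step 4: insert 43 -> lo=[10, 16] (size 2, max 16) hi=[29, 43] (size 2, min 29) -> median=22.5
Step 5: insert 41 -> lo=[10, 16, 29] (size 3, max 29) hi=[41, 43] (size 2, min 41) -> median=29
Step 6: insert 19 -> lo=[10, 16, 19] (size 3, max 19) hi=[29, 41, 43] (size 3, min 29) -> median=24
Step 7: insert 3 -> lo=[3, 10, 16, 19] (size 4, max 19) hi=[29, 41, 43] (size 3, min 29) -> median=19
Step 8: insert 30 -> lo=[3, 10, 16, 19] (size 4, max 19) hi=[29, 30, 41, 43] (size 4, min 29) -> median=24

Answer: 10 19.5 16 22.5 29 24 19 24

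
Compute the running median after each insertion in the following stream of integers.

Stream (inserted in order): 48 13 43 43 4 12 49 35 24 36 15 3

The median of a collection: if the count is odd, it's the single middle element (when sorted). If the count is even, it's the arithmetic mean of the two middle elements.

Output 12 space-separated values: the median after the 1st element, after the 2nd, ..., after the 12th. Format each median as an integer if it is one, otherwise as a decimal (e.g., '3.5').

Step 1: insert 48 -> lo=[48] (size 1, max 48) hi=[] (size 0) -> median=48
Step 2: insert 13 -> lo=[13] (size 1, max 13) hi=[48] (size 1, min 48) -> median=30.5
Step 3: insert 43 -> lo=[13, 43] (size 2, max 43) hi=[48] (size 1, min 48) -> median=43
Step 4: insert 43 -> lo=[13, 43] (size 2, max 43) hi=[43, 48] (size 2, min 43) -> median=43
Step 5: insert 4 -> lo=[4, 13, 43] (size 3, max 43) hi=[43, 48] (size 2, min 43) -> median=43
Step 6: insert 12 -> lo=[4, 12, 13] (size 3, max 13) hi=[43, 43, 48] (size 3, min 43) -> median=28
Step 7: insert 49 -> lo=[4, 12, 13, 43] (size 4, max 43) hi=[43, 48, 49] (size 3, min 43) -> median=43
Step 8: insert 35 -> lo=[4, 12, 13, 35] (size 4, max 35) hi=[43, 43, 48, 49] (size 4, min 43) -> median=39
Step 9: insert 24 -> lo=[4, 12, 13, 24, 35] (size 5, max 35) hi=[43, 43, 48, 49] (size 4, min 43) -> median=35
Step 10: insert 36 -> lo=[4, 12, 13, 24, 35] (size 5, max 35) hi=[36, 43, 43, 48, 49] (size 5, min 36) -> median=35.5
Step 11: insert 15 -> lo=[4, 12, 13, 15, 24, 35] (size 6, max 35) hi=[36, 43, 43, 48, 49] (size 5, min 36) -> median=35
Step 12: insert 3 -> lo=[3, 4, 12, 13, 15, 24] (size 6, max 24) hi=[35, 36, 43, 43, 48, 49] (size 6, min 35) -> median=29.5

Answer: 48 30.5 43 43 43 28 43 39 35 35.5 35 29.5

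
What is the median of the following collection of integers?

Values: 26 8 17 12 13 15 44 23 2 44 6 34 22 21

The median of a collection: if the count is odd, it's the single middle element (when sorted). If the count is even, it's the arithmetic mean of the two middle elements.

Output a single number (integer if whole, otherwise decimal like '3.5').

Answer: 19

Derivation:
Step 1: insert 26 -> lo=[26] (size 1, max 26) hi=[] (size 0) -> median=26
Step 2: insert 8 -> lo=[8] (size 1, max 8) hi=[26] (size 1, min 26) -> median=17
Step 3: insert 17 -> lo=[8, 17] (size 2, max 17) hi=[26] (size 1, min 26) -> median=17
Step 4: insert 12 -> lo=[8, 12] (size 2, max 12) hi=[17, 26] (size 2, min 17) -> median=14.5
Step 5: insert 13 -> lo=[8, 12, 13] (size 3, max 13) hi=[17, 26] (size 2, min 17) -> median=13
Step 6: insert 15 -> lo=[8, 12, 13] (size 3, max 13) hi=[15, 17, 26] (size 3, min 15) -> median=14
Step 7: insert 44 -> lo=[8, 12, 13, 15] (size 4, max 15) hi=[17, 26, 44] (size 3, min 17) -> median=15
Step 8: insert 23 -> lo=[8, 12, 13, 15] (size 4, max 15) hi=[17, 23, 26, 44] (size 4, min 17) -> median=16
Step 9: insert 2 -> lo=[2, 8, 12, 13, 15] (size 5, max 15) hi=[17, 23, 26, 44] (size 4, min 17) -> median=15
Step 10: insert 44 -> lo=[2, 8, 12, 13, 15] (size 5, max 15) hi=[17, 23, 26, 44, 44] (size 5, min 17) -> median=16
Step 11: insert 6 -> lo=[2, 6, 8, 12, 13, 15] (size 6, max 15) hi=[17, 23, 26, 44, 44] (size 5, min 17) -> median=15
Step 12: insert 34 -> lo=[2, 6, 8, 12, 13, 15] (size 6, max 15) hi=[17, 23, 26, 34, 44, 44] (size 6, min 17) -> median=16
Step 13: insert 22 -> lo=[2, 6, 8, 12, 13, 15, 17] (size 7, max 17) hi=[22, 23, 26, 34, 44, 44] (size 6, min 22) -> median=17
Step 14: insert 21 -> lo=[2, 6, 8, 12, 13, 15, 17] (size 7, max 17) hi=[21, 22, 23, 26, 34, 44, 44] (size 7, min 21) -> median=19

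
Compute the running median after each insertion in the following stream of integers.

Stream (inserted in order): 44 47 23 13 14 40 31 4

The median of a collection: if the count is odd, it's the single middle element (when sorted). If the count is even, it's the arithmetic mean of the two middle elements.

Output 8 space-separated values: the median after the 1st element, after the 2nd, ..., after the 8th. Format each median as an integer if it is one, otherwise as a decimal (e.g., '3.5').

Step 1: insert 44 -> lo=[44] (size 1, max 44) hi=[] (size 0) -> median=44
Step 2: insert 47 -> lo=[44] (size 1, max 44) hi=[47] (size 1, min 47) -> median=45.5
Step 3: insert 23 -> lo=[23, 44] (size 2, max 44) hi=[47] (size 1, min 47) -> median=44
Step 4: insert 13 -> lo=[13, 23] (size 2, max 23) hi=[44, 47] (size 2, min 44) -> median=33.5
Step 5: insert 14 -> lo=[13, 14, 23] (size 3, max 23) hi=[44, 47] (size 2, min 44) -> median=23
Step 6: insert 40 -> lo=[13, 14, 23] (size 3, max 23) hi=[40, 44, 47] (size 3, min 40) -> median=31.5
Step 7: insert 31 -> lo=[13, 14, 23, 31] (size 4, max 31) hi=[40, 44, 47] (size 3, min 40) -> median=31
Step 8: insert 4 -> lo=[4, 13, 14, 23] (size 4, max 23) hi=[31, 40, 44, 47] (size 4, min 31) -> median=27

Answer: 44 45.5 44 33.5 23 31.5 31 27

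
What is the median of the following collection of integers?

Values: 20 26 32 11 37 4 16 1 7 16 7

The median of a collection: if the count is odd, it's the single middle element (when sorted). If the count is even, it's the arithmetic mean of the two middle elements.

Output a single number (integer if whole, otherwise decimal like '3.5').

Step 1: insert 20 -> lo=[20] (size 1, max 20) hi=[] (size 0) -> median=20
Step 2: insert 26 -> lo=[20] (size 1, max 20) hi=[26] (size 1, min 26) -> median=23
Step 3: insert 32 -> lo=[20, 26] (size 2, max 26) hi=[32] (size 1, min 32) -> median=26
Step 4: insert 11 -> lo=[11, 20] (size 2, max 20) hi=[26, 32] (size 2, min 26) -> median=23
Step 5: insert 37 -> lo=[11, 20, 26] (size 3, max 26) hi=[32, 37] (size 2, min 32) -> median=26
Step 6: insert 4 -> lo=[4, 11, 20] (size 3, max 20) hi=[26, 32, 37] (size 3, min 26) -> median=23
Step 7: insert 16 -> lo=[4, 11, 16, 20] (size 4, max 20) hi=[26, 32, 37] (size 3, min 26) -> median=20
Step 8: insert 1 -> lo=[1, 4, 11, 16] (size 4, max 16) hi=[20, 26, 32, 37] (size 4, min 20) -> median=18
Step 9: insert 7 -> lo=[1, 4, 7, 11, 16] (size 5, max 16) hi=[20, 26, 32, 37] (size 4, min 20) -> median=16
Step 10: insert 16 -> lo=[1, 4, 7, 11, 16] (size 5, max 16) hi=[16, 20, 26, 32, 37] (size 5, min 16) -> median=16
Step 11: insert 7 -> lo=[1, 4, 7, 7, 11, 16] (size 6, max 16) hi=[16, 20, 26, 32, 37] (size 5, min 16) -> median=16

Answer: 16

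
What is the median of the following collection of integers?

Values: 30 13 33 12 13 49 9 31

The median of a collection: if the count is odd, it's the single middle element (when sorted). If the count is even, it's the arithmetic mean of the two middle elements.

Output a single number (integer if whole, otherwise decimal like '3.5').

Answer: 21.5

Derivation:
Step 1: insert 30 -> lo=[30] (size 1, max 30) hi=[] (size 0) -> median=30
Step 2: insert 13 -> lo=[13] (size 1, max 13) hi=[30] (size 1, min 30) -> median=21.5
Step 3: insert 33 -> lo=[13, 30] (size 2, max 30) hi=[33] (size 1, min 33) -> median=30
Step 4: insert 12 -> lo=[12, 13] (size 2, max 13) hi=[30, 33] (size 2, min 30) -> median=21.5
Step 5: insert 13 -> lo=[12, 13, 13] (size 3, max 13) hi=[30, 33] (size 2, min 30) -> median=13
Step 6: insert 49 -> lo=[12, 13, 13] (size 3, max 13) hi=[30, 33, 49] (size 3, min 30) -> median=21.5
Step 7: insert 9 -> lo=[9, 12, 13, 13] (size 4, max 13) hi=[30, 33, 49] (size 3, min 30) -> median=13
Step 8: insert 31 -> lo=[9, 12, 13, 13] (size 4, max 13) hi=[30, 31, 33, 49] (size 4, min 30) -> median=21.5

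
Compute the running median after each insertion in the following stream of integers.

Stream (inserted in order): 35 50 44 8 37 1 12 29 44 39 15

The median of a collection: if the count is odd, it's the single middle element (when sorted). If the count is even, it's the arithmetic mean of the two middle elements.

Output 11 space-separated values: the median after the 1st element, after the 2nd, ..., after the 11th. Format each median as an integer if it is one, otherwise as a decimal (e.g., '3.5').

Answer: 35 42.5 44 39.5 37 36 35 32 35 36 35

Derivation:
Step 1: insert 35 -> lo=[35] (size 1, max 35) hi=[] (size 0) -> median=35
Step 2: insert 50 -> lo=[35] (size 1, max 35) hi=[50] (size 1, min 50) -> median=42.5
Step 3: insert 44 -> lo=[35, 44] (size 2, max 44) hi=[50] (size 1, min 50) -> median=44
Step 4: insert 8 -> lo=[8, 35] (size 2, max 35) hi=[44, 50] (size 2, min 44) -> median=39.5
Step 5: insert 37 -> lo=[8, 35, 37] (size 3, max 37) hi=[44, 50] (size 2, min 44) -> median=37
Step 6: insert 1 -> lo=[1, 8, 35] (size 3, max 35) hi=[37, 44, 50] (size 3, min 37) -> median=36
Step 7: insert 12 -> lo=[1, 8, 12, 35] (size 4, max 35) hi=[37, 44, 50] (size 3, min 37) -> median=35
Step 8: insert 29 -> lo=[1, 8, 12, 29] (size 4, max 29) hi=[35, 37, 44, 50] (size 4, min 35) -> median=32
Step 9: insert 44 -> lo=[1, 8, 12, 29, 35] (size 5, max 35) hi=[37, 44, 44, 50] (size 4, min 37) -> median=35
Step 10: insert 39 -> lo=[1, 8, 12, 29, 35] (size 5, max 35) hi=[37, 39, 44, 44, 50] (size 5, min 37) -> median=36
Step 11: insert 15 -> lo=[1, 8, 12, 15, 29, 35] (size 6, max 35) hi=[37, 39, 44, 44, 50] (size 5, min 37) -> median=35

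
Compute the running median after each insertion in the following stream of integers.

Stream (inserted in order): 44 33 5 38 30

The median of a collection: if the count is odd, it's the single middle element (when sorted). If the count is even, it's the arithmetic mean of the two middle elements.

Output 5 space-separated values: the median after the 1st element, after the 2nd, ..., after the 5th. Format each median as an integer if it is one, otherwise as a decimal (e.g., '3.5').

Step 1: insert 44 -> lo=[44] (size 1, max 44) hi=[] (size 0) -> median=44
Step 2: insert 33 -> lo=[33] (size 1, max 33) hi=[44] (size 1, min 44) -> median=38.5
Step 3: insert 5 -> lo=[5, 33] (size 2, max 33) hi=[44] (size 1, min 44) -> median=33
Step 4: insert 38 -> lo=[5, 33] (size 2, max 33) hi=[38, 44] (size 2, min 38) -> median=35.5
Step 5: insert 30 -> lo=[5, 30, 33] (size 3, max 33) hi=[38, 44] (size 2, min 38) -> median=33

Answer: 44 38.5 33 35.5 33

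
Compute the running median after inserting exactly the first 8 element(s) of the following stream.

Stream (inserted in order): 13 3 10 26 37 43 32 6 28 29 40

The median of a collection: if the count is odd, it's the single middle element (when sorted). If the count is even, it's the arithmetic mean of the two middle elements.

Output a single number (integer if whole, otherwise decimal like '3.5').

Step 1: insert 13 -> lo=[13] (size 1, max 13) hi=[] (size 0) -> median=13
Step 2: insert 3 -> lo=[3] (size 1, max 3) hi=[13] (size 1, min 13) -> median=8
Step 3: insert 10 -> lo=[3, 10] (size 2, max 10) hi=[13] (size 1, min 13) -> median=10
Step 4: insert 26 -> lo=[3, 10] (size 2, max 10) hi=[13, 26] (size 2, min 13) -> median=11.5
Step 5: insert 37 -> lo=[3, 10, 13] (size 3, max 13) hi=[26, 37] (size 2, min 26) -> median=13
Step 6: insert 43 -> lo=[3, 10, 13] (size 3, max 13) hi=[26, 37, 43] (size 3, min 26) -> median=19.5
Step 7: insert 32 -> lo=[3, 10, 13, 26] (size 4, max 26) hi=[32, 37, 43] (size 3, min 32) -> median=26
Step 8: insert 6 -> lo=[3, 6, 10, 13] (size 4, max 13) hi=[26, 32, 37, 43] (size 4, min 26) -> median=19.5

Answer: 19.5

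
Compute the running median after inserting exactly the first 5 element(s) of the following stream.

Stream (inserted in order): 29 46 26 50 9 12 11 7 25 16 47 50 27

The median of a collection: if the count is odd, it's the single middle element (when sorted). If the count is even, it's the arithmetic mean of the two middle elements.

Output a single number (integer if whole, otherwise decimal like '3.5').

Answer: 29

Derivation:
Step 1: insert 29 -> lo=[29] (size 1, max 29) hi=[] (size 0) -> median=29
Step 2: insert 46 -> lo=[29] (size 1, max 29) hi=[46] (size 1, min 46) -> median=37.5
Step 3: insert 26 -> lo=[26, 29] (size 2, max 29) hi=[46] (size 1, min 46) -> median=29
Step 4: insert 50 -> lo=[26, 29] (size 2, max 29) hi=[46, 50] (size 2, min 46) -> median=37.5
Step 5: insert 9 -> lo=[9, 26, 29] (size 3, max 29) hi=[46, 50] (size 2, min 46) -> median=29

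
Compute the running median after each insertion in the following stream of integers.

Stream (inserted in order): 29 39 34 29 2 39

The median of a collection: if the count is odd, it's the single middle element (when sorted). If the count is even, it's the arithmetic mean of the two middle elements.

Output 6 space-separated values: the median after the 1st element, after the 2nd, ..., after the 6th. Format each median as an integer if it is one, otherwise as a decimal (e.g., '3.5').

Step 1: insert 29 -> lo=[29] (size 1, max 29) hi=[] (size 0) -> median=29
Step 2: insert 39 -> lo=[29] (size 1, max 29) hi=[39] (size 1, min 39) -> median=34
Step 3: insert 34 -> lo=[29, 34] (size 2, max 34) hi=[39] (size 1, min 39) -> median=34
Step 4: insert 29 -> lo=[29, 29] (size 2, max 29) hi=[34, 39] (size 2, min 34) -> median=31.5
Step 5: insert 2 -> lo=[2, 29, 29] (size 3, max 29) hi=[34, 39] (size 2, min 34) -> median=29
Step 6: insert 39 -> lo=[2, 29, 29] (size 3, max 29) hi=[34, 39, 39] (size 3, min 34) -> median=31.5

Answer: 29 34 34 31.5 29 31.5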